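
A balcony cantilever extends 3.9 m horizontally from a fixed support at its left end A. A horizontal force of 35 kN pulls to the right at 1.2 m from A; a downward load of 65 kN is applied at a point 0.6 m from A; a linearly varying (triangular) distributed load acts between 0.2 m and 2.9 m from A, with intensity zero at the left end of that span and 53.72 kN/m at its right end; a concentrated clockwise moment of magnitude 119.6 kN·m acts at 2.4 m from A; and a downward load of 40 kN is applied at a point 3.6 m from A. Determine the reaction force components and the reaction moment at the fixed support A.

A_x = -35.00 kN, A_y = 177.5 kN, M_A = 447.6 kN·m

Resultant of the triangular load: ½ × 53.72 × 2.7 = 72.522 kN, acting at 2 m from A (one-third of the span from the peak).
ΣF_x = 0: A_x + 35 = 0 → A_x = -35.00 kN.
ΣF_y = 0: A_y − 65 − ½·53.72·2.7 − 40 = 0 → A_y = 177.5 kN.
ΣM about A: M_A − 65·0.6 − (½·53.72·2.7)·2 − 119.6 − 40·3.6 = 0 → M_A = 447.6 kN·m.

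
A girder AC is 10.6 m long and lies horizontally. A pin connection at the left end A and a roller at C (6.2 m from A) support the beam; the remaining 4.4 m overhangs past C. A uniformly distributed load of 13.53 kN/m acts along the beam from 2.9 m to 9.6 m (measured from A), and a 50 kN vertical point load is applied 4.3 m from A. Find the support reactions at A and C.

A_x = 0, A_y = 14.59 kN, C_y = 126.1 kN

Resultant of the distributed load: 13.53 × 6.7 = 90.651 kN at 6.25 m from A.
Taking moments about A: C_y·6.2 − (13.53·6.7)·6.25 − 50·4.3 = 0 → C_y = 781.56875/6.2 = 126.059 ≈ 126.1 kN.
ΣF_y = 0: A_y + 126.059 − 13.53·6.7 − 50 = 0 → A_y = 14.59 kN.
ΣF_x = 0: no horizontal applied forces, so A_x = 0.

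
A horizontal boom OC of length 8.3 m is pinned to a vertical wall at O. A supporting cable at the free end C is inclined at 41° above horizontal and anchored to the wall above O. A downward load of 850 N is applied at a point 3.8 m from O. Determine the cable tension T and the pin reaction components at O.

T = 593.2 N, O_x = 447.7 N, O_y = 460.8 N

ΣM about O: T·sin41°·8.3 − 850·3.8 = 0 → T = 3230/(8.3·0.656059) = 593.173 ≈ 593.2 N.
ΣF_x = 0: O_x − T·cos41° = 0 → O_x = 593.173 × 0.75471 = 447.7 N.
ΣF_y = 0: O_y + T·sin41° − 850 = 0 → O_y = 850 − 593.173 × 0.656059 = 460.8 N.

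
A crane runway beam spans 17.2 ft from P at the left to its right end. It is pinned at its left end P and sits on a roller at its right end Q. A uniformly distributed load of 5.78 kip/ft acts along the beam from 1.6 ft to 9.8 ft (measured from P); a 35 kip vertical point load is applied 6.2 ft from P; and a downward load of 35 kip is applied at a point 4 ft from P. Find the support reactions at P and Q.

P_x = 0, P_y = 80.93 kip, Q_y = 36.46 kip

Resultant of the distributed load: 5.78 × 8.2 = 47.396 kip at 5.7 ft from P.
Taking moments about P: Q_y·17.2 − (5.78·8.2)·5.7 − 35·6.2 − 35·4 = 0 → Q_y = 627.1572/17.2 = 36.4626 ≈ 36.46 kip.
ΣF_y = 0: P_y + 36.4626 − 5.78·8.2 − 35 − 35 = 0 → P_y = 80.93 kip.
ΣF_x = 0: no horizontal applied forces, so P_x = 0.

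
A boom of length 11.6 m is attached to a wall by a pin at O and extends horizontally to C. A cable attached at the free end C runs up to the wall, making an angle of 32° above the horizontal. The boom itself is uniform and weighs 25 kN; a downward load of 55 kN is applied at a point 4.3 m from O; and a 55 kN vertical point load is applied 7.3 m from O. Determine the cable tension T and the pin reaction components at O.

ΣM about O: T·sin32°·11.6 − 25·5.8 − 55·4.3 − 55·7.3 = 0 → T = 783/(11.6·0.529919) = 127.378 ≈ 127.4 kN.
ΣF_x = 0: O_x − T·cos32° = 0 → O_x = 127.378 × 0.848048 = 108.0 kN.
ΣF_y = 0: O_y + T·sin32° − 25 − 55 − 55 = 0 → O_y = 135 − 127.378 × 0.529919 = 67.50 kN.

T = 127.4 kN, O_x = 108.0 kN, O_y = 67.50 kN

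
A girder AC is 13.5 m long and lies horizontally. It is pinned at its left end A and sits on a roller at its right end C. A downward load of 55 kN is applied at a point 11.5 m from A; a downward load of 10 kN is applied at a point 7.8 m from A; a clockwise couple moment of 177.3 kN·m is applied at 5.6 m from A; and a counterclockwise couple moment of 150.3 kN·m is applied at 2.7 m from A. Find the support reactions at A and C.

Taking moments about A: C_y·13.5 − 55·11.5 − 10·7.8 − 177.3 + 150.3 = 0 → C_y = 737.5/13.5 = 54.6296 ≈ 54.63 kN.
ΣF_y = 0: A_y + 54.6296 − 55 − 10 = 0 → A_y = 10.37 kN.
ΣF_x = 0: no horizontal applied forces, so A_x = 0.

A_x = 0, A_y = 10.37 kN, C_y = 54.63 kN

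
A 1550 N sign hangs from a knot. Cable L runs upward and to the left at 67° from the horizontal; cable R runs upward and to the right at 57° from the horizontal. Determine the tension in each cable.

ΣF_x = 0: −T_L·cos67° + T_R·cos57° = 0 → T_R = 0.717413·T_L.
ΣF_y = 0: T_L·sin67° + T_R·sin57° = 1550.
Substitute: T_L·(0.920505 + 0.717413·0.838671) = 1550 → T_L = 1018.28 ≈ 1018 N.
Then T_R = 0.717413 × 1018.28 = 730.5 N.

T_L = 1018 N, T_R = 730.5 N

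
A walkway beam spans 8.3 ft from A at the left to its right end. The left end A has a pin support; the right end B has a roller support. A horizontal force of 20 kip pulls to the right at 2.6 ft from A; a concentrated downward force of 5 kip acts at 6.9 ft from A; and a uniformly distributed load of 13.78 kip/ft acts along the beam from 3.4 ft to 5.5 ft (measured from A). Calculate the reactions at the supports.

Resultant of the distributed load: 13.78 × 2.1 = 28.938 kip at 4.45 ft from A.
Taking moments about A: B_y·8.3 − 5·6.9 − (13.78·2.1)·4.45 = 0 → B_y = 163.2741/8.3 = 19.6716 ≈ 19.67 kip.
ΣF_y = 0: A_y + 19.6716 − 5 − 13.78·2.1 = 0 → A_y = 14.27 kip.
ΣF_x = 0: A_x + 20 = 0 → A_x = -20.00 kip.

A_x = -20.00 kip, A_y = 14.27 kip, B_y = 19.67 kip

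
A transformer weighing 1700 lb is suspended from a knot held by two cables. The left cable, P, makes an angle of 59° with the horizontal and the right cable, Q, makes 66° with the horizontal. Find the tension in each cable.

T_P = 844.1 lb, T_Q = 1069 lb

ΣF_x = 0: −T_P·cos59° + T_Q·cos66° = 0 → T_Q = 1.26627·T_P.
ΣF_y = 0: T_P·sin59° + T_Q·sin66° = 1700.
Substitute: T_P·(0.857167 + 1.26627·0.913545) = 1700 → T_P = 844.107 ≈ 844.1 lb.
Then T_Q = 1.26627 × 844.107 = 1069 lb.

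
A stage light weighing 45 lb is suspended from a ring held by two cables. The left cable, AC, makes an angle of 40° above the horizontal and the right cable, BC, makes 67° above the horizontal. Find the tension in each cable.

ΣF_x = 0: −T_AC·cos40° + T_BC·cos67° = 0 → T_BC = 1.96054·T_AC.
ΣF_y = 0: T_AC·sin40° + T_BC·sin67° = 45.
Substitute: T_AC·(0.642788 + 1.96054·0.920505) = 45 → T_AC = 18.3863 ≈ 18.39 lb.
Then T_BC = 1.96054 × 18.3863 = 36.05 lb.

T_AC = 18.39 lb, T_BC = 36.05 lb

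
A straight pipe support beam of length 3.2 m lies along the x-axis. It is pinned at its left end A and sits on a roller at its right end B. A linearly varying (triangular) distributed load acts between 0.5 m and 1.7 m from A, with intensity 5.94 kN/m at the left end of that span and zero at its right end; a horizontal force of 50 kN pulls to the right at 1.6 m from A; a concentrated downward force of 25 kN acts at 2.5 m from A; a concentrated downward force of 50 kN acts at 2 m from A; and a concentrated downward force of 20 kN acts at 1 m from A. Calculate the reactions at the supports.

Resultant of the triangular load: ½ × 5.94 × 1.2 = 3.564 kN, acting at 0.9 m from A (one-third of the span from the peak).
ΣM about A: B_y·3.2 − (½·5.94·1.2)·0.9 − 25·2.5 − 50·2 − 20·1 = 0 → B_y = 185.7076/3.2 = 58.0336 ≈ 58.03 kN.
ΣF_y = 0: A_y + 58.0336 − ½·5.94·1.2 − 25 − 50 − 20 = 0 → A_y = 40.53 kN.
ΣF_x = 0: A_x + 50 = 0 → A_x = -50.00 kN.

A_x = -50.00 kN, A_y = 40.53 kN, B_y = 58.03 kN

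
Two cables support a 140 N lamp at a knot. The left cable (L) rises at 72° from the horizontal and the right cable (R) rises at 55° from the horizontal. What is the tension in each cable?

T_L = 100.5 N, T_R = 54.17 N

ΣF_x = 0: −T_L·cos72° + T_R·cos55° = 0 → T_R = 0.538755·T_L.
ΣF_y = 0: T_L·sin72° + T_R·sin55° = 140.
Substitute: T_L·(0.951057 + 0.538755·0.819152) = 140 → T_L = 100.547 ≈ 100.5 N.
Then T_R = 0.538755 × 100.547 = 54.17 N.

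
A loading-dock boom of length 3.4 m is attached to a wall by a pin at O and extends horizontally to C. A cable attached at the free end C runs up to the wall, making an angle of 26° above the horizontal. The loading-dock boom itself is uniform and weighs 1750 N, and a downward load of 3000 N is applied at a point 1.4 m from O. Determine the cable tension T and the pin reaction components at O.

T = 4814 N, O_x = 4327 N, O_y = 2640 N

ΣM about O: T·sin26°·3.4 − 1750·1.7 − 3000·1.4 = 0 → T = 7175/(3.4·0.438371) = 4813.95 ≈ 4814 N.
ΣF_x = 0: O_x − T·cos26° = 0 → O_x = 4813.95 × 0.898794 = 4327 N.
ΣF_y = 0: O_y + T·sin26° − 1750 − 3000 = 0 → O_y = 4750 − 4813.95 × 0.438371 = 2640 N.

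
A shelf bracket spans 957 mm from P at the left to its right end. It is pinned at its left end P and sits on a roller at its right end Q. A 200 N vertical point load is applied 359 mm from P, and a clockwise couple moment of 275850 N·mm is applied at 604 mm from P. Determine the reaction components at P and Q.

P_x = 0, P_y = -163.3 N, Q_y = 363.3 N

Taking moments about P: Q_y·957 − 200·359 − 275850 = 0 → Q_y = 347650/957 = 363.271 ≈ 363.3 N.
ΣF_y = 0: P_y + 363.271 − 200 = 0 → P_y = -163.3 N.
ΣF_x = 0: no horizontal applied forces, so P_x = 0.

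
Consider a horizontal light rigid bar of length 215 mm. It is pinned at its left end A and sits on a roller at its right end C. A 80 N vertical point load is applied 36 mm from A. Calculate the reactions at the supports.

A_x = 0, A_y = 66.60 N, C_y = 13.40 N

Moments about A: C_y·215 − 80·36 = 0 → C_y = 2880/215 = 13.3953 ≈ 13.40 N.
ΣF_y = 0: A_y + 13.3953 − 80 = 0 → A_y = 66.60 N.
ΣF_x = 0: no horizontal applied forces, so A_x = 0.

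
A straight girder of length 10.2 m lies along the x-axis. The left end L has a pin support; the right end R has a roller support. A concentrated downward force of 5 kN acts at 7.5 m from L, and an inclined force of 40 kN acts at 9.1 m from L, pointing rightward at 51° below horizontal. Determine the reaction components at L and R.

Moments about L: R_y·10.2 − 5·7.5 − 40·sin51°·9.1 = 0 → R_y = 320.381/10.2 = 31.4099 ≈ 31.41 kN.
ΣF_y = 0: L_y + 31.4099 − 5 − 40·sin51° = 0 → L_y = 4.676 kN.
ΣF_x = 0: L_x + 40·cos51° = 0 → L_x = -25.17 kN.

L_x = -25.17 kN, L_y = 4.676 kN, R_y = 31.41 kN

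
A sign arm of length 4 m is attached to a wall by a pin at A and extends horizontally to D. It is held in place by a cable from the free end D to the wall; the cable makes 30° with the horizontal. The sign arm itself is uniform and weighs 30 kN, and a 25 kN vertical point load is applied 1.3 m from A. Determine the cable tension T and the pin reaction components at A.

T = 46.25 kN, A_x = 40.05 kN, A_y = 31.88 kN

ΣM about A: T·sin30°·4 − 30·2 − 25·1.3 = 0 → T = 92.5/(4·0.5) = 46.25 kN.
ΣF_x = 0: A_x − T·cos30° = 0 → A_x = 46.25 × 0.866025 = 40.05 kN.
ΣF_y = 0: A_y + T·sin30° − 30 − 25 = 0 → A_y = 55 − 46.25 × 0.5 = 31.88 kN.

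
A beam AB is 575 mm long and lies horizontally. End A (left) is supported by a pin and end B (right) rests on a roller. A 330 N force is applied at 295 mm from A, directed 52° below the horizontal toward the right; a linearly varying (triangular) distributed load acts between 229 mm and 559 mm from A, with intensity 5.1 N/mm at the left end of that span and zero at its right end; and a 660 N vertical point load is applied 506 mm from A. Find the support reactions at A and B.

A_x = -203.2 N, A_y = 551.2 N, B_y = 1210 N

Resultant of the triangular load: ½ × 5.1 × 330 = 841.5 N, acting at 339 mm from A (one-third of the span from the peak).
Moments about A: B_y·575 − 330·sin52°·295 − (½·5.1·330)·339 − 660·506 = 0 → B_y = 695941/575 = 1210.33 ≈ 1210 N.
ΣF_y = 0: A_y + 1210.33 − 330·sin52° − ½·5.1·330 − 660 = 0 → A_y = 551.2 N.
ΣF_x = 0: A_x + 330·cos52° = 0 → A_x = -203.2 N.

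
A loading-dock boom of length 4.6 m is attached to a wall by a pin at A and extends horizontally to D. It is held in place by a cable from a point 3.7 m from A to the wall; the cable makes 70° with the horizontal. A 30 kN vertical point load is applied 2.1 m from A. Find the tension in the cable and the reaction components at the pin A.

T = 18.12 kN, A_x = 6.197 kN, A_y = 12.97 kN

ΣM about A: T·sin70°·3.7 − 30·2.1 = 0 → T = 63/(3.7·0.939693) = 18.1198 ≈ 18.12 kN.
ΣF_x = 0: A_x − T·cos70° = 0 → A_x = 18.1198 × 0.34202 = 6.197 kN.
ΣF_y = 0: A_y + T·sin70° − 30 = 0 → A_y = 30 − 18.1198 × 0.939693 = 12.97 kN.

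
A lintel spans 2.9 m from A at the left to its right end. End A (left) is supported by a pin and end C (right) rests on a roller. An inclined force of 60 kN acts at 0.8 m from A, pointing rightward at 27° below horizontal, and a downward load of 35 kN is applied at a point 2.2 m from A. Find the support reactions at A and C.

A_x = -53.46 kN, A_y = 28.17 kN, C_y = 34.07 kN

Moments about A: C_y·2.9 − 60·sin27°·0.8 − 35·2.2 = 0 → C_y = 98.7915/2.9 = 34.066 ≈ 34.07 kN.
ΣF_y = 0: A_y + 34.066 − 60·sin27° − 35 = 0 → A_y = 28.17 kN.
ΣF_x = 0: A_x + 60·cos27° = 0 → A_x = -53.46 kN.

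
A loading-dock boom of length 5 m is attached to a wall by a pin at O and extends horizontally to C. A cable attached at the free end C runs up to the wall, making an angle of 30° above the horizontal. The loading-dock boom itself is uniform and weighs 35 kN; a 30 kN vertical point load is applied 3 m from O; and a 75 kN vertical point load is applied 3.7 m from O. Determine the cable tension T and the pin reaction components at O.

ΣM about O: T·sin30°·5 − 35·2.5 − 30·3 − 75·3.7 = 0 → T = 455/(5·0.5) = 182.0 kN.
ΣF_x = 0: O_x − T·cos30° = 0 → O_x = 182 × 0.866025 = 157.6 kN.
ΣF_y = 0: O_y + T·sin30° − 35 − 30 − 75 = 0 → O_y = 140 − 182 × 0.5 = 49.00 kN.

T = 182.0 kN, O_x = 157.6 kN, O_y = 49.00 kN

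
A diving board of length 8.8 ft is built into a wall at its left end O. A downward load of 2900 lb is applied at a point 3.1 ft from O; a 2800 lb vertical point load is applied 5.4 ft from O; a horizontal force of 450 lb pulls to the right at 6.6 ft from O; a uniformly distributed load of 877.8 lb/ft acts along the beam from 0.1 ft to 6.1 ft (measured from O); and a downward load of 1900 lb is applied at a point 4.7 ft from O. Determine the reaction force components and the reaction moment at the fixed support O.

Resultant of the distributed load: 877.8 × 6 = 5266.8 lb at 3.1 ft from O.
ΣF_x = 0: O_x + 450 = 0 → O_x = -450.0 lb.
ΣF_y = 0: O_y − 2900 − 2800 − 877.8·6 − 1900 = 0 → O_y = 12870 lb.
ΣM about O: M_O − 2900·3.1 − 2800·5.4 − (877.8·6)·3.1 − 1900·4.7 = 0 → M_O = 49370 lb·ft.

O_x = -450.0 lb, O_y = 12870 lb, M_O = 49370 lb·ft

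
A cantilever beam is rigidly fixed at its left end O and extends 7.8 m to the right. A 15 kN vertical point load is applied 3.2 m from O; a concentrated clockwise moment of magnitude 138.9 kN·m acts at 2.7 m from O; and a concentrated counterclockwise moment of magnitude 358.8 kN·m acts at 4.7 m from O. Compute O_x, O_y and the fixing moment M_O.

ΣF_x = 0: O_x = 0.
ΣF_y = 0: O_y − 15 = 0 → O_y = 15.00 kN.
ΣM about O: M_O − 15·3.2 − 138.9 + 358.8 = 0 → M_O = -171.9 kN·m.

O_x = 0, O_y = 15.00 kN, M_O = -171.9 kN·m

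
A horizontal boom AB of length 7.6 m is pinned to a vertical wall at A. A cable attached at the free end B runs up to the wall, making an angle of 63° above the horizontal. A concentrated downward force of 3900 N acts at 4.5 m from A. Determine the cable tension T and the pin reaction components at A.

ΣM about A: T·sin63°·7.6 − 3900·4.5 = 0 → T = 17550/(7.6·0.891007) = 2591.69 ≈ 2592 N.
ΣF_x = 0: A_x − T·cos63° = 0 → A_x = 2591.69 × 0.45399 = 1177 N.
ΣF_y = 0: A_y + T·sin63° − 3900 = 0 → A_y = 3900 − 2591.69 × 0.891007 = 1591 N.

T = 2592 N, A_x = 1177 N, A_y = 1591 N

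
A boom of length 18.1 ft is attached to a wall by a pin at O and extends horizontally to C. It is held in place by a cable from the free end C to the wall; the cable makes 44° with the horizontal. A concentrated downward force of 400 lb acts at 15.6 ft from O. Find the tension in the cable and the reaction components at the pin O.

ΣM about O: T·sin44°·18.1 − 400·15.6 = 0 → T = 6240/(18.1·0.694658) = 496.289 ≈ 496.3 lb.
ΣF_x = 0: O_x − T·cos44° = 0 → O_x = 496.289 × 0.71934 = 357.0 lb.
ΣF_y = 0: O_y + T·sin44° − 400 = 0 → O_y = 400 − 496.289 × 0.694658 = 55.25 lb.

T = 496.3 lb, O_x = 357.0 lb, O_y = 55.25 lb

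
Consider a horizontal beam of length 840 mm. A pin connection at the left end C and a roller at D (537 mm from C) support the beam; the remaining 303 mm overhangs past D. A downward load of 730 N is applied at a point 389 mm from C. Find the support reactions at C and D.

ΣM about C: D_y·537 − 730·389 = 0 → D_y = 283970/537 = 528.808 ≈ 528.8 N.
ΣF_y = 0: C_y + 528.808 − 730 = 0 → C_y = 201.2 N.
ΣF_x = 0: no horizontal applied forces, so C_x = 0.

C_x = 0, C_y = 201.2 N, D_y = 528.8 N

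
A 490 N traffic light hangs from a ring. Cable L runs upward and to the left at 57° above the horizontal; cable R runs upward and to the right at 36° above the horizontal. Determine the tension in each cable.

T_L = 397.0 N, T_R = 267.2 N

ΣF_x = 0: −T_L·cos57° + T_R·cos36° = 0 → T_R = 0.673211·T_L.
ΣF_y = 0: T_L·sin57° + T_R·sin36° = 490.
Substitute: T_L·(0.838671 + 0.673211·0.587785) = 490 → T_L = 396.962 ≈ 397.0 N.
Then T_R = 0.673211 × 396.962 = 267.2 N.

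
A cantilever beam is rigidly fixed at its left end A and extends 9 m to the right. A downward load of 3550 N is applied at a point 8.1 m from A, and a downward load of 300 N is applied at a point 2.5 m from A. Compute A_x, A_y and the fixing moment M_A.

ΣF_x = 0: A_x = 0.
ΣF_y = 0: A_y − 3550 − 300 = 0 → A_y = 3850 N.
ΣM about A: M_A − 3550·8.1 − 300·2.5 = 0 → M_A = 29500 N·m.

A_x = 0, A_y = 3850 N, M_A = 29500 N·m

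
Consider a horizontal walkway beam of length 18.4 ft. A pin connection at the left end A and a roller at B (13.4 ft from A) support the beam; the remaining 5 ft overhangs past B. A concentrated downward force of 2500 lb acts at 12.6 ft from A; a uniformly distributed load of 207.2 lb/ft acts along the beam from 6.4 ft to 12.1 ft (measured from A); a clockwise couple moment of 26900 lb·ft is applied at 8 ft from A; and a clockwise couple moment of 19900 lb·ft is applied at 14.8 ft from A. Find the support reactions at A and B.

A_x = 0, A_y = -2978 lb, B_y = 6659 lb

Resultant of the distributed load: 207.2 × 5.7 = 1181.04 lb at 9.25 ft from A.
ΣM about A: B_y·13.4 − 2500·12.6 − (207.2·5.7)·9.25 − 26900 − 19900 = 0 → B_y = 89224.62/13.4 = 6658.55 ≈ 6659 lb.
ΣF_y = 0: A_y + 6658.55 − 2500 − 207.2·5.7 = 0 → A_y = -2978 lb.
ΣF_x = 0: no horizontal applied forces, so A_x = 0.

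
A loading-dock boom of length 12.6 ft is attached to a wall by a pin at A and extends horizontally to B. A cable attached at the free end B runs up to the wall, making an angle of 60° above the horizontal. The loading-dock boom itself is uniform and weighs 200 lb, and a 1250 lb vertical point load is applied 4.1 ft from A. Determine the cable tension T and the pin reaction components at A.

ΣM about A: T·sin60°·12.6 − 200·6.3 − 1250·4.1 = 0 → T = 6385/(12.6·0.866025) = 585.14 ≈ 585.1 lb.
ΣF_x = 0: A_x − T·cos60° = 0 → A_x = 585.14 × 0.5 = 292.6 lb.
ΣF_y = 0: A_y + T·sin60° − 200 − 1250 = 0 → A_y = 1450 − 585.14 × 0.866025 = 943.3 lb.

T = 585.1 lb, A_x = 292.6 lb, A_y = 943.3 lb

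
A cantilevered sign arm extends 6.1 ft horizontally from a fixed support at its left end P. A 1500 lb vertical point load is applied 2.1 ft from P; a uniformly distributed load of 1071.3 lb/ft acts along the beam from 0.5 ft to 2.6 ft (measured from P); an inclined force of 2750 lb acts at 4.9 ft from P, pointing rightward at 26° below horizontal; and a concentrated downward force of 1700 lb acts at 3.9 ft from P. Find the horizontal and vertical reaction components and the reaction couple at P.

Resultant of the distributed load: 1071.3 × 2.1 = 2249.73 lb at 1.55 ft from P.
ΣF_x = 0: P_x + 2750·cos26° = 0 → P_x = -2472 lb.
ΣF_y = 0: P_y − 1500 − 1071.3·2.1 − 2750·sin26° − 1700 = 0 → P_y = 6655 lb.
ΣM about P: M_P − 1500·2.1 − (1071.3·2.1)·1.55 − 2750·sin26°·4.9 − 1700·3.9 = 0 → M_P = 19170 lb·ft.

P_x = -2472 lb, P_y = 6655 lb, M_P = 19170 lb·ft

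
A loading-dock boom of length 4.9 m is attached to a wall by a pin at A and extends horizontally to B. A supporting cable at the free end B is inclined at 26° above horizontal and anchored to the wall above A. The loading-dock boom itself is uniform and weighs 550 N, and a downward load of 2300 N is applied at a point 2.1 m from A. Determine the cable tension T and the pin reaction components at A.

T = 2876 N, A_x = 2585 N, A_y = 1589 N

ΣM about A: T·sin26°·4.9 − 550·2.45 − 2300·2.1 = 0 → T = 6177.5/(4.9·0.438371) = 2875.91 ≈ 2876 N.
ΣF_x = 0: A_x − T·cos26° = 0 → A_x = 2875.91 × 0.898794 = 2585 N.
ΣF_y = 0: A_y + T·sin26° − 550 − 2300 = 0 → A_y = 2850 − 2875.91 × 0.438371 = 1589 N.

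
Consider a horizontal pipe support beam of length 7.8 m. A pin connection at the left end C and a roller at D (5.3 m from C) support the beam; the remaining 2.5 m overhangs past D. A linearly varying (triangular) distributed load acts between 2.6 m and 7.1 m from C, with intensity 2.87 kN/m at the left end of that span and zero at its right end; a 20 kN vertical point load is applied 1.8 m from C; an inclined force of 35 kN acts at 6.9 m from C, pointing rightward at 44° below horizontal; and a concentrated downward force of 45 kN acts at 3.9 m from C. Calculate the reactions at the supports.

C_x = -25.18 kN, C_y = 19.22 kN, D_y = 76.55 kN

Resultant of the triangular load: ½ × 2.87 × 4.5 = 6.4575 kN, acting at 4.1 m from C (one-third of the span from the peak).
Taking moments about C: D_y·5.3 − (½·2.87·4.5)·4.1 − 20·1.8 − 35·sin44°·6.9 − 45·3.9 = 0 → D_y = 405.736/5.3 = 76.554 ≈ 76.55 kN.
ΣF_y = 0: C_y + 76.554 − ½·2.87·4.5 − 20 − 35·sin44° − 45 = 0 → C_y = 19.22 kN.
ΣF_x = 0: C_x + 35·cos44° = 0 → C_x = -25.18 kN.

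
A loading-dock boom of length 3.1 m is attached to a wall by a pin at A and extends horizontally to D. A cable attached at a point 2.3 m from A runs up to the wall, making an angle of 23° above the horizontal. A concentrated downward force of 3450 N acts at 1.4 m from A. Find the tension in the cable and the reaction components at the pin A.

ΣM about A: T·sin23°·2.3 − 3450·1.4 = 0 → T = 4830/(2.3·0.390731) = 5374.54 ≈ 5375 N.
ΣF_x = 0: A_x − T·cos23° = 0 → A_x = 5374.54 × 0.920505 = 4947 N.
ΣF_y = 0: A_y + T·sin23° − 3450 = 0 → A_y = 3450 − 5374.54 × 0.390731 = 1350 N.

T = 5375 N, A_x = 4947 N, A_y = 1350 N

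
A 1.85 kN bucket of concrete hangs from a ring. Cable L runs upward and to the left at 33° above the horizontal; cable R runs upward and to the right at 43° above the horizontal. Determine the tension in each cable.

T_L = 1.394 kN, T_R = 1.599 kN

ΣF_x = 0: −T_L·cos33° + T_R·cos43° = 0 → T_R = 1.14674·T_L.
ΣF_y = 0: T_L·sin33° + T_R·sin43° = 1.85.
Substitute: T_L·(0.544639 + 1.14674·0.681998) = 1.85 → T_L = 1.39442 ≈ 1.394 kN.
Then T_R = 1.14674 × 1.39442 = 1.599 kN.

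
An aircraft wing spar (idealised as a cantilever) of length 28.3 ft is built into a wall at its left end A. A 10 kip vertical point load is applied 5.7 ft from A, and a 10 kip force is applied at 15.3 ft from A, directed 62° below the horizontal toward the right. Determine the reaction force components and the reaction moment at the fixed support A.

A_x = -4.695 kip, A_y = 18.83 kip, M_A = 192.1 kip·ft

ΣF_x = 0: A_x + 10·cos62° = 0 → A_x = -4.695 kip.
ΣF_y = 0: A_y − 10 − 10·sin62° = 0 → A_y = 18.83 kip.
ΣM about A: M_A − 10·5.7 − 10·sin62°·15.3 = 0 → M_A = 192.1 kip·ft.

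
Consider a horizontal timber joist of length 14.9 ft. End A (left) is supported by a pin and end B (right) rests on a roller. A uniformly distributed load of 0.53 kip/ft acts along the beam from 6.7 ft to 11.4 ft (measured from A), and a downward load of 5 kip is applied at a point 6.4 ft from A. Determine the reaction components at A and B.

A_x = 0, A_y = 3.830 kip, B_y = 3.661 kip

Resultant of the distributed load: 0.53 × 4.7 = 2.491 kip at 9.05 ft from A.
Taking moments about A: B_y·14.9 − (0.53·4.7)·9.05 − 5·6.4 = 0 → B_y = 54.54355/14.9 = 3.66064 ≈ 3.661 kip.
ΣF_y = 0: A_y + 3.66064 − 0.53·4.7 − 5 = 0 → A_y = 3.830 kip.
ΣF_x = 0: no horizontal applied forces, so A_x = 0.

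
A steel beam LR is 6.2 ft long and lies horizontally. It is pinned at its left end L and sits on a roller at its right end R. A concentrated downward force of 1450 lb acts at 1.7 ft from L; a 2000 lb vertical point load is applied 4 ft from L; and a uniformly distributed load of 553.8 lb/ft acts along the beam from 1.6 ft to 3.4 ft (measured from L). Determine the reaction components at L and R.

L_x = 0, L_y = 2357 lb, R_y = 2090 lb

Resultant of the distributed load: 553.8 × 1.8 = 996.84 lb at 2.5 ft from L.
Taking moments about L: R_y·6.2 − 1450·1.7 − 2000·4 − (553.8·1.8)·2.5 = 0 → R_y = 12957.1/6.2 = 2089.85 ≈ 2090 lb.
ΣF_y = 0: L_y + 2089.85 − 1450 − 2000 − 553.8·1.8 = 0 → L_y = 2357 lb.
ΣF_x = 0: no horizontal applied forces, so L_x = 0.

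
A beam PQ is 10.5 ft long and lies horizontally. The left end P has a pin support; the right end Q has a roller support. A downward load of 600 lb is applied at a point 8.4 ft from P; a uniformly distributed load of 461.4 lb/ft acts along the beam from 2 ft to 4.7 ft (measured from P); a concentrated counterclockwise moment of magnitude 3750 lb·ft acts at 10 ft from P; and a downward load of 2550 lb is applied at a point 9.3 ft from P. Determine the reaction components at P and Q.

P_x = 0, P_y = 1617 lb, Q_y = 2779 lb

Resultant of the distributed load: 461.4 × 2.7 = 1245.78 lb at 3.35 ft from P.
Taking moments about P: Q_y·10.5 − 600·8.4 − (461.4·2.7)·3.35 + 3750 − 2550·9.3 = 0 → Q_y = 29178.363/10.5 = 2778.89 ≈ 2779 lb.
ΣF_y = 0: P_y + 2778.89 − 600 − 461.4·2.7 − 2550 = 0 → P_y = 1617 lb.
ΣF_x = 0: no horizontal applied forces, so P_x = 0.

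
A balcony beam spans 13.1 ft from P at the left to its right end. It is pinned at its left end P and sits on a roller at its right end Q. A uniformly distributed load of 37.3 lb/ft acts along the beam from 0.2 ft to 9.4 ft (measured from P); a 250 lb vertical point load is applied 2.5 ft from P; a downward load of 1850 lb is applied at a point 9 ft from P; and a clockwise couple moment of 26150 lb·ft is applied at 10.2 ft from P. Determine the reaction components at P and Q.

P_x = 0, P_y = -997.5 lb, Q_y = 3441 lb

Resultant of the distributed load: 37.3 × 9.2 = 343.16 lb at 4.8 ft from P.
ΣM about P: Q_y·13.1 − (37.3·9.2)·4.8 − 250·2.5 − 1850·9 − 26150 = 0 → Q_y = 45072.168/13.1 = 3440.62 ≈ 3441 lb.
ΣF_y = 0: P_y + 3440.62 − 37.3·9.2 − 250 − 1850 = 0 → P_y = -997.5 lb.
ΣF_x = 0: no horizontal applied forces, so P_x = 0.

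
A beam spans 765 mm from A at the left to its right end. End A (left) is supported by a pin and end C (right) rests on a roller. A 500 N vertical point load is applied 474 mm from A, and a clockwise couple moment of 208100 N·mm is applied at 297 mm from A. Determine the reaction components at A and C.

Moments about A: C_y·765 − 500·474 − 208100 = 0 → C_y = 445100/765 = 581.83 ≈ 581.8 N.
ΣF_y = 0: A_y + 581.83 − 500 = 0 → A_y = -81.83 N.
ΣF_x = 0: no horizontal applied forces, so A_x = 0.

A_x = 0, A_y = -81.83 N, C_y = 581.8 N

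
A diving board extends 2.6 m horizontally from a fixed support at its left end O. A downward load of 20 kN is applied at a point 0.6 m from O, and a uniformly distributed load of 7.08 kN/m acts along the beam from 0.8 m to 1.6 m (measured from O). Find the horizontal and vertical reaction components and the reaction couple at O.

Resultant of the distributed load: 7.08 × 0.8 = 5.664 kN at 1.2 m from O.
ΣF_x = 0: O_x = 0.
ΣF_y = 0: O_y − 20 − 7.08·0.8 = 0 → O_y = 25.66 kN.
ΣM about O: M_O − 20·0.6 − (7.08·0.8)·1.2 = 0 → M_O = 18.80 kN·m.

O_x = 0, O_y = 25.66 kN, M_O = 18.80 kN·m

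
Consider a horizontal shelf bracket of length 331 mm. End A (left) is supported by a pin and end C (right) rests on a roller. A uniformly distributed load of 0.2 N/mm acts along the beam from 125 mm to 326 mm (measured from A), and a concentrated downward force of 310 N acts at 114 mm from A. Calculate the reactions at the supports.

Resultant of the distributed load: 0.2 × 201 = 40.2 N at 225.5 mm from A.
ΣM about A: C_y·331 − (0.2·201)·225.5 − 310·114 = 0 → C_y = 44405.1/331 = 134.154 ≈ 134.2 N.
ΣF_y = 0: A_y + 134.154 − 0.2·201 − 310 = 0 → A_y = 216.0 N.
ΣF_x = 0: no horizontal applied forces, so A_x = 0.

A_x = 0, A_y = 216.0 N, C_y = 134.2 N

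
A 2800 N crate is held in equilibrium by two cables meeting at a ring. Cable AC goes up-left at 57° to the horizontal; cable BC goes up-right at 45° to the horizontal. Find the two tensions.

T_AC = 2024 N, T_BC = 1559 N

ΣF_x = 0: −T_AC·cos57° + T_BC·cos45° = 0 → T_BC = 0.770236·T_AC.
ΣF_y = 0: T_AC·sin57° + T_BC·sin45° = 2800.
Substitute: T_AC·(0.838671 + 0.770236·0.707107) = 2800 → T_AC = 2024.13 ≈ 2024 N.
Then T_BC = 0.770236 × 2024.13 = 1559 N.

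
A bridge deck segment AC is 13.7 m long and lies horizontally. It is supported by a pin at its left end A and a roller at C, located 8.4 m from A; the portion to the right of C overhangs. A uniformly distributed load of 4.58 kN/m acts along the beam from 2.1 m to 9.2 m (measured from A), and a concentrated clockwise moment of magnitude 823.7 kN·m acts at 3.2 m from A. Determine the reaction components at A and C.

Resultant of the distributed load: 4.58 × 7.1 = 32.518 kN at 5.65 m from A.
Taking moments about A: C_y·8.4 − (4.58·7.1)·5.65 − 823.7 = 0 → C_y = 1007.4267/8.4 = 119.932 ≈ 119.9 kN.
ΣF_y = 0: A_y + 119.932 − 4.58·7.1 = 0 → A_y = -87.41 kN.
ΣF_x = 0: no horizontal applied forces, so A_x = 0.

A_x = 0, A_y = -87.41 kN, C_y = 119.9 kN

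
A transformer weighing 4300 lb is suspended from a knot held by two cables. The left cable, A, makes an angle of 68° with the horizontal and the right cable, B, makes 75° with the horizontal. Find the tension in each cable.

T_A = 1849 lb, T_B = 2677 lb

ΣF_x = 0: −T_A·cos68° + T_B·cos75° = 0 → T_B = 1.44737·T_A.
ΣF_y = 0: T_A·sin68° + T_B·sin75° = 4300.
Substitute: T_A·(0.927184 + 1.44737·0.965926) = 4300 → T_A = 1849.27 ≈ 1849 lb.
Then T_B = 1.44737 × 1849.27 = 2677 lb.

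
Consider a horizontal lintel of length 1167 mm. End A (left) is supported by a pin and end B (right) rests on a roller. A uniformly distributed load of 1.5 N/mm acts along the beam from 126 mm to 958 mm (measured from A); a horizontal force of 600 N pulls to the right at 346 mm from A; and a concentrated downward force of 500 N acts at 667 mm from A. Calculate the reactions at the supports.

Resultant of the distributed load: 1.5 × 832 = 1248 N at 542 mm from A.
ΣM about A: B_y·1167 − (1.5·832)·542 − 500·667 = 0 → B_y = 1009916/1167 = 865.395 ≈ 865.4 N.
ΣF_y = 0: A_y + 865.395 − 1.5·832 − 500 = 0 → A_y = 882.6 N.
ΣF_x = 0: A_x + 600 = 0 → A_x = -600.0 N.

A_x = -600.0 N, A_y = 882.6 N, B_y = 865.4 N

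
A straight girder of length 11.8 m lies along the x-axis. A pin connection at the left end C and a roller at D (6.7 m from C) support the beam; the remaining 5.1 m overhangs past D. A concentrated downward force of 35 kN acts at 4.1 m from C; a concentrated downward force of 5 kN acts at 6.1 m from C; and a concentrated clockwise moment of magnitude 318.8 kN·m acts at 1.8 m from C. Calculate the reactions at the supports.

Moments about C: D_y·6.7 − 35·4.1 − 5·6.1 − 318.8 = 0 → D_y = 492.8/6.7 = 73.5522 ≈ 73.55 kN.
ΣF_y = 0: C_y + 73.5522 − 35 − 5 = 0 → C_y = -33.55 kN.
ΣF_x = 0: no horizontal applied forces, so C_x = 0.

C_x = 0, C_y = -33.55 kN, D_y = 73.55 kN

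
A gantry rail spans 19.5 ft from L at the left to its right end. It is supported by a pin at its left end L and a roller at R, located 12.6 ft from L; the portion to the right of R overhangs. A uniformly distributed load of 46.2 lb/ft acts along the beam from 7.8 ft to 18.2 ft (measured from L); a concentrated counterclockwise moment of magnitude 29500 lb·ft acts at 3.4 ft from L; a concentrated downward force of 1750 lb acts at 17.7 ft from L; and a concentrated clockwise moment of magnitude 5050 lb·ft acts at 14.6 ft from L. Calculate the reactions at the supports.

L_x = 0, L_y = 1217 lb, R_y = 1014 lb

Resultant of the distributed load: 46.2 × 10.4 = 480.48 lb at 13 ft from L.
Taking moments about L: R_y·12.6 − (46.2·10.4)·13 + 29500 − 1750·17.7 − 5050 = 0 → R_y = 12771.24/12.6 = 1013.59 ≈ 1014 lb.
ΣF_y = 0: L_y + 1013.59 − 46.2·10.4 − 1750 = 0 → L_y = 1217 lb.
ΣF_x = 0: no horizontal applied forces, so L_x = 0.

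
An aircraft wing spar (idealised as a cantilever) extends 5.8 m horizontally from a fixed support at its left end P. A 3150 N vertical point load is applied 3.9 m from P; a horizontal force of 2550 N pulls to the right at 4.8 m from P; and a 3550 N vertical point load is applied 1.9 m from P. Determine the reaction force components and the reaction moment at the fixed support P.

ΣF_x = 0: P_x + 2550 = 0 → P_x = -2550 N.
ΣF_y = 0: P_y − 3150 − 3550 = 0 → P_y = 6700 N.
ΣM about P: M_P − 3150·3.9 − 3550·1.9 = 0 → M_P = 19030 N·m.

P_x = -2550 N, P_y = 6700 N, M_P = 19030 N·m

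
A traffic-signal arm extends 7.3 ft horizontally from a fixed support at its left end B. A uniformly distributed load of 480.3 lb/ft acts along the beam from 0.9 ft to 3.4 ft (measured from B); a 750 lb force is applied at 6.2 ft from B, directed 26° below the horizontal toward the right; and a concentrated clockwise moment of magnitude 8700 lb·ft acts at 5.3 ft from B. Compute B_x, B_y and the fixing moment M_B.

Resultant of the distributed load: 480.3 × 2.5 = 1200.75 lb at 2.15 ft from B.
ΣF_x = 0: B_x + 750·cos26° = 0 → B_x = -674.1 lb.
ΣF_y = 0: B_y − 480.3·2.5 − 750·sin26° = 0 → B_y = 1530 lb.
ΣM about B: M_B − (480.3·2.5)·2.15 − 750·sin26°·6.2 − 8700 = 0 → M_B = 13320 lb·ft.

B_x = -674.1 lb, B_y = 1530 lb, M_B = 13320 lb·ft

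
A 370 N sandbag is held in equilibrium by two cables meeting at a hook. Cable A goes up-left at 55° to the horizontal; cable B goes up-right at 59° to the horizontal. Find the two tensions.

T_A = 208.6 N, T_B = 232.3 N

ΣF_x = 0: −T_A·cos55° + T_B·cos59° = 0 → T_B = 1.11366·T_A.
ΣF_y = 0: T_A·sin55° + T_B·sin59° = 370.
Substitute: T_A·(0.819152 + 1.11366·0.857167) = 370 → T_A = 208.598 ≈ 208.6 N.
Then T_B = 1.11366 × 208.598 = 232.3 N.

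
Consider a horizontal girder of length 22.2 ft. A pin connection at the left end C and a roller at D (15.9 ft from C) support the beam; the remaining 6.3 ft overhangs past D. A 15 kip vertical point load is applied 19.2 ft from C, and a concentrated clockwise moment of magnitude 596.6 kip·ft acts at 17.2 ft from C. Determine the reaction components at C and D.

C_x = 0, C_y = -40.64 kip, D_y = 55.64 kip

Moments about C: D_y·15.9 − 15·19.2 − 596.6 = 0 → D_y = 884.6/15.9 = 55.6352 ≈ 55.64 kip.
ΣF_y = 0: C_y + 55.6352 − 15 = 0 → C_y = -40.64 kip.
ΣF_x = 0: no horizontal applied forces, so C_x = 0.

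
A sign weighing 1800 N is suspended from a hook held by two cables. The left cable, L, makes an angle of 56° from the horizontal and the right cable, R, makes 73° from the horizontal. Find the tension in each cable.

T_L = 677.2 N, T_R = 1295 N

ΣF_x = 0: −T_L·cos56° + T_R·cos73° = 0 → T_R = 1.91261·T_L.
ΣF_y = 0: T_L·sin56° + T_R·sin73° = 1800.
Substitute: T_L·(0.829038 + 1.91261·0.956305) = 1800 → T_L = 677.181 ≈ 677.2 N.
Then T_R = 1.91261 × 677.181 = 1295 N.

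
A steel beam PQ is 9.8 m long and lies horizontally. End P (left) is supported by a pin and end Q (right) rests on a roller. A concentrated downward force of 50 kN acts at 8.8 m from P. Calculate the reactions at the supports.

ΣM about P: Q_y·9.8 − 50·8.8 = 0 → Q_y = 440/9.8 = 44.898 ≈ 44.90 kN.
ΣF_y = 0: P_y + 44.898 − 50 = 0 → P_y = 5.102 kN.
ΣF_x = 0: no horizontal applied forces, so P_x = 0.

P_x = 0, P_y = 5.102 kN, Q_y = 44.90 kN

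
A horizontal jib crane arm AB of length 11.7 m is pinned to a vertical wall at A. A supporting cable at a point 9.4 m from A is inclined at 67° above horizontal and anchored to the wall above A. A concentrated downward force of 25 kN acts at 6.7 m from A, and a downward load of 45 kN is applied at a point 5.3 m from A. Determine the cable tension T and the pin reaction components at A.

ΣM about A: T·sin67°·9.4 − 25·6.7 − 45·5.3 = 0 → T = 406/(9.4·0.920505) = 46.9215 ≈ 46.92 kN.
ΣF_x = 0: A_x − T·cos67° = 0 → A_x = 46.9215 × 0.390731 = 18.33 kN.
ΣF_y = 0: A_y + T·sin67° − 25 − 45 = 0 → A_y = 70 − 46.9215 × 0.920505 = 26.81 kN.

T = 46.92 kN, A_x = 18.33 kN, A_y = 26.81 kN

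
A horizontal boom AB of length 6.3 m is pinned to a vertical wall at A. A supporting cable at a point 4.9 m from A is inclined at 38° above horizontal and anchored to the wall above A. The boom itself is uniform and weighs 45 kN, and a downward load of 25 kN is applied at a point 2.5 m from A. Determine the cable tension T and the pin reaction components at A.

T = 67.71 kN, A_x = 53.35 kN, A_y = 28.32 kN

ΣM about A: T·sin38°·4.9 − 45·3.15 − 25·2.5 = 0 → T = 204.25/(4.9·0.615661) = 67.7056 ≈ 67.71 kN.
ΣF_x = 0: A_x − T·cos38° = 0 → A_x = 67.7056 × 0.788011 = 53.35 kN.
ΣF_y = 0: A_y + T·sin38° − 45 − 25 = 0 → A_y = 70 − 67.7056 × 0.615661 = 28.32 kN.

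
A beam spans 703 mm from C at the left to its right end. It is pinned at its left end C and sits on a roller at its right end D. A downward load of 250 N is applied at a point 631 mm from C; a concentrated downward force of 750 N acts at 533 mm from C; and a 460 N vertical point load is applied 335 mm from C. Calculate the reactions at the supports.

Taking moments about C: D_y·703 − 250·631 − 750·533 − 460·335 = 0 → D_y = 711600/703 = 1012.23 ≈ 1012 N.
ΣF_y = 0: C_y + 1012.23 − 250 − 750 − 460 = 0 → C_y = 447.8 N.
ΣF_x = 0: no horizontal applied forces, so C_x = 0.

C_x = 0, C_y = 447.8 N, D_y = 1012 N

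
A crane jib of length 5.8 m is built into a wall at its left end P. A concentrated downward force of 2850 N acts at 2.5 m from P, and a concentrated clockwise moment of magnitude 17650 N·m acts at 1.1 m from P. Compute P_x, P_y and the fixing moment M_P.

ΣF_x = 0: P_x = 0.
ΣF_y = 0: P_y − 2850 = 0 → P_y = 2850 N.
ΣM about P: M_P − 2850·2.5 − 17650 = 0 → M_P = 24780 N·m.

P_x = 0, P_y = 2850 N, M_P = 24780 N·m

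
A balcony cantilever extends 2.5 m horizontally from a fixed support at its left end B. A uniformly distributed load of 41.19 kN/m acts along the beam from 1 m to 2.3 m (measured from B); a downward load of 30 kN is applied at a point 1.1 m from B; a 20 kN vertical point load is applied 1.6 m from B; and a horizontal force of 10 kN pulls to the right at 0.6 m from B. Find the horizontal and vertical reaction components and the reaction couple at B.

Resultant of the distributed load: 41.19 × 1.3 = 53.547 kN at 1.65 m from B.
ΣF_x = 0: B_x + 10 = 0 → B_x = -10.00 kN.
ΣF_y = 0: B_y − 41.19·1.3 − 30 − 20 = 0 → B_y = 103.5 kN.
ΣM about B: M_B − (41.19·1.3)·1.65 − 30·1.1 − 20·1.6 = 0 → M_B = 153.4 kN·m.

B_x = -10.00 kN, B_y = 103.5 kN, M_B = 153.4 kN·m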